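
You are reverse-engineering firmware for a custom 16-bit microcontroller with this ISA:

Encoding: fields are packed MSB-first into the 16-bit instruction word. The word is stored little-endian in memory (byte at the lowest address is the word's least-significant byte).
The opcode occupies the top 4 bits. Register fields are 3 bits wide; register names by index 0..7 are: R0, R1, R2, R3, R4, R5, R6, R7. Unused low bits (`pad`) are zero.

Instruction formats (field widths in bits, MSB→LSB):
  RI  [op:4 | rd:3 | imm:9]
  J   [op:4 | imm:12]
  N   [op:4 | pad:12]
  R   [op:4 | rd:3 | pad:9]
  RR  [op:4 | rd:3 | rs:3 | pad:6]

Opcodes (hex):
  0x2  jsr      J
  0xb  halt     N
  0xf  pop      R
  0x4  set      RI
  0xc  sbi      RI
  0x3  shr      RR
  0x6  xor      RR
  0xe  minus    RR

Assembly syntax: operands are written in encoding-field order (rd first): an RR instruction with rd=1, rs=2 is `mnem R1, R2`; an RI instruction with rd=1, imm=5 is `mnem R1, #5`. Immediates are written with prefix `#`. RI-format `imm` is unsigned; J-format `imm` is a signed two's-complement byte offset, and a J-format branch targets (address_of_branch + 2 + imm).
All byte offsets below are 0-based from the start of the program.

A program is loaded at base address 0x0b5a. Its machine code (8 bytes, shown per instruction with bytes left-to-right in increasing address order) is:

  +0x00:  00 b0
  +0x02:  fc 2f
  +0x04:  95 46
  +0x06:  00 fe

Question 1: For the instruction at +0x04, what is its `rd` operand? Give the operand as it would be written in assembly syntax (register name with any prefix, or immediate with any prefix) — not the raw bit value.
R3

+0x04: 95 46 ⇒ word 0x4695 (little)
  top 4b → 0x4 → set [RI]
  rd@[11:9]=0x3 ⇒ R3
  imm@[8:0]=0x95 ⇒ #149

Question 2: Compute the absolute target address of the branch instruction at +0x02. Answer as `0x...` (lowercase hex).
0x0b5a

[02] fc 2f → 0x2ffc
  top 4b → 0x2 → jsr [J]
  imm@[11:0]=0xffc (s12→-4) ⇒ #-4
  target = base 0x0b5a + off 0x02 + 2 + imm -4 = 0x0b5a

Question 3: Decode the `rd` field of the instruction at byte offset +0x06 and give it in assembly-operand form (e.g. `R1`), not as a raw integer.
[06] 00 fe → 0xfe00
  top 4b → 0xf → pop [R]
  [11:9] rd=7 = R7

R7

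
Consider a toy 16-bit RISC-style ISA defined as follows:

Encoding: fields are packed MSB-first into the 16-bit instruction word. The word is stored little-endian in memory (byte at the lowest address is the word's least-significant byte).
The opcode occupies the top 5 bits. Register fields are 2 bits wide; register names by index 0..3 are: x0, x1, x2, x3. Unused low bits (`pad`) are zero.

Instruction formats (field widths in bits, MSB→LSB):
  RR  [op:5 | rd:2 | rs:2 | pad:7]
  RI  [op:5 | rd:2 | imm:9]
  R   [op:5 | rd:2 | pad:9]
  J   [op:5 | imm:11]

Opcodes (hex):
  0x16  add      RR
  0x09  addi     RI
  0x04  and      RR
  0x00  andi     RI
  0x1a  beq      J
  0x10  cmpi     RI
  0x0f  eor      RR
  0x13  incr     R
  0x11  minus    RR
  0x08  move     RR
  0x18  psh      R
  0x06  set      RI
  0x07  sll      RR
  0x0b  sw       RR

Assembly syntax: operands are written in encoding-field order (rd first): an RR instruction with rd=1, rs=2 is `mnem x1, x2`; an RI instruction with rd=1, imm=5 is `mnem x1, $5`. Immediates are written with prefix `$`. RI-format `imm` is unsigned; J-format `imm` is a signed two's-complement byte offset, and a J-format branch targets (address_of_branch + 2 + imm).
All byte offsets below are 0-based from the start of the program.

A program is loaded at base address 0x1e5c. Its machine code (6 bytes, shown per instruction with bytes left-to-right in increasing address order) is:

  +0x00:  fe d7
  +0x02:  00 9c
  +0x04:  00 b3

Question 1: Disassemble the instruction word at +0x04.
add x1, x2

@+04  little-endian(00 b3) = 0xb300
  top 5b → 0x16 → add [RR]
  [10:9] rd=1 = x1
  [8:7] rs=2 = x2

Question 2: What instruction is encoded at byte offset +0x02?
incr x2

@+02  little-endian(00 9c) = 0x9c00
  opcode bits[15:11]=0x13: incr/R
  rd: (w>>9)&0x3=0x2 → x2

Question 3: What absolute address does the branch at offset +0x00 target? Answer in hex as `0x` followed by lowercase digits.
0x1e5c

@+00  little-endian(fe d7) = 0xd7fe
  op=0xd7fe>>11=0x1a ⇒ beq (J)
  imm: (w>>0)&0x7ff=0x7fe (s11→-2) → $-2
  target = base 0x1e5c + off 0x00 + 2 + imm -2 = 0x1e5c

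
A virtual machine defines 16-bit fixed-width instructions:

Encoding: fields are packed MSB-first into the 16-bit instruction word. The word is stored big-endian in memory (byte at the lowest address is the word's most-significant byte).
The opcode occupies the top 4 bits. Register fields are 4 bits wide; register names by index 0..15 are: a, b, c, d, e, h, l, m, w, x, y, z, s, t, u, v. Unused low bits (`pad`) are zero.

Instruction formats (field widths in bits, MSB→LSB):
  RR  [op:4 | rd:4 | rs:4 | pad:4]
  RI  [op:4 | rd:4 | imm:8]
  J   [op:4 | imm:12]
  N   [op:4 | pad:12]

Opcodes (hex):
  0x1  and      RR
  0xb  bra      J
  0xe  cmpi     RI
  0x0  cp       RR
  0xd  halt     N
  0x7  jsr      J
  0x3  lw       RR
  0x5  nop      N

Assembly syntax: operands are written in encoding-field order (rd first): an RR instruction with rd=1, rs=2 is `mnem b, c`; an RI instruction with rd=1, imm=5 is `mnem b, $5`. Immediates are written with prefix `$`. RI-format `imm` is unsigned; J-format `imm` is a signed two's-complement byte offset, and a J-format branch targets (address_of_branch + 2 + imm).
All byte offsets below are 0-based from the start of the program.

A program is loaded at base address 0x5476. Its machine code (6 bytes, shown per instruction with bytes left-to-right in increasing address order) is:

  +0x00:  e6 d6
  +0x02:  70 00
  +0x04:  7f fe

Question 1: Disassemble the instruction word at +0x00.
cmpi l, $214

@+00  big-endian(e6 d6) = 0xe6d6
  op=0xe6d6>>12=0xe ⇒ cmpi (RI)
  rd@[11:8]=0x6 ⇒ l
  imm@[7:0]=0xd6 ⇒ $214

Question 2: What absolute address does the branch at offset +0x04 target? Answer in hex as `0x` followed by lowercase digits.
off 0x04: read 7f fe as big → 0x7ffe
  top 4b → 0x7 → jsr [J]
  [11:0] imm=4094 (s12→-2) = $-2
  target = base 0x5476 + off 0x04 + 2 + imm -2 = 0x547a

0x547a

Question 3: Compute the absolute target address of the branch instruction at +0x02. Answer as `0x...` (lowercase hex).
0x547a

+0x02: 70 00 ⇒ word 0x7000 (big)
  op=0x7000>>12=0x7 ⇒ jsr (J)
  imm@[11:0]=0x0 ⇒ $0
  target = base 0x5476 + off 0x02 + 2 + imm 0 = 0x547a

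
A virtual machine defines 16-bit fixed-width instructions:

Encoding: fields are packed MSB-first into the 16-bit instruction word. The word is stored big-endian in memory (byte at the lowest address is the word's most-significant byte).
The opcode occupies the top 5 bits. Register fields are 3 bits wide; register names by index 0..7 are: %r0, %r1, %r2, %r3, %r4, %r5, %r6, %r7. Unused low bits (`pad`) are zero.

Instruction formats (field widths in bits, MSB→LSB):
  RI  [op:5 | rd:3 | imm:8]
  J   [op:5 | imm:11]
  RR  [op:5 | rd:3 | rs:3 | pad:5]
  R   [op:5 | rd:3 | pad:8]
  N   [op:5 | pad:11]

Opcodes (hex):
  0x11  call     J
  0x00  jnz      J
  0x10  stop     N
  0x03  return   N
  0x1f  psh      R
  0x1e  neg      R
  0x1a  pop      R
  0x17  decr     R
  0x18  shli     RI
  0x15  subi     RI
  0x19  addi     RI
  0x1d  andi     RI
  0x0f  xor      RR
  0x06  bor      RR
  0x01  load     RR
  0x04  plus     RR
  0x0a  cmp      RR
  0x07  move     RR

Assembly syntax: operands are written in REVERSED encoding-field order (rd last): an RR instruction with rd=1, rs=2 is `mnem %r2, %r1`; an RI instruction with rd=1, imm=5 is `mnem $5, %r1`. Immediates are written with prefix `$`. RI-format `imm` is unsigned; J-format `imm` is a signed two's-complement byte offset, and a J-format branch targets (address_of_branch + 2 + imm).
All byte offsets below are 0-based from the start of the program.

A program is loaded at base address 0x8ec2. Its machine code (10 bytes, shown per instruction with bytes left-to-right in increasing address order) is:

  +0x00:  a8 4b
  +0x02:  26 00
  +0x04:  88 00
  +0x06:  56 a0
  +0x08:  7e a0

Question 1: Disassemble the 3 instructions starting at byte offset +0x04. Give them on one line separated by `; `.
call $0; cmp %r5, %r6; xor %r5, %r6

@+04  big-endian(88 00) = 0x8800
  top 5b → 0x11 → call [J]
  [10:0] imm=0 = $0
@+06  big-endian(56 a0) = 0x56a0
  top 5b → 0xa → cmp [RR]
  [10:8] rd=6 = %r6
  [7:5] rs=5 = %r5
@+08  big-endian(7e a0) = 0x7ea0
  top 5b → 0xf → xor [RR]
  [10:8] rd=6 = %r6
  [7:5] rs=5 = %r5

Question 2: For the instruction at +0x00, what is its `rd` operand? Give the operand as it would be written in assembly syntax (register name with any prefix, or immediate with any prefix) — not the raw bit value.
%r0

[00] a8 4b → 0xa84b
  opcode bits[15:11]=0x15: subi/RI
  [10:8] rd=0 = %r0
  [7:0] imm=75 = $75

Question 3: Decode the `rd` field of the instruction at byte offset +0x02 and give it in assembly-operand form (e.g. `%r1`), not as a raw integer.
%r6

[02] 26 00 → 0x2600
  top 5b → 0x4 → plus [RR]
  [10:8] rd=6 = %r6
  [7:5] rs=0 = %r0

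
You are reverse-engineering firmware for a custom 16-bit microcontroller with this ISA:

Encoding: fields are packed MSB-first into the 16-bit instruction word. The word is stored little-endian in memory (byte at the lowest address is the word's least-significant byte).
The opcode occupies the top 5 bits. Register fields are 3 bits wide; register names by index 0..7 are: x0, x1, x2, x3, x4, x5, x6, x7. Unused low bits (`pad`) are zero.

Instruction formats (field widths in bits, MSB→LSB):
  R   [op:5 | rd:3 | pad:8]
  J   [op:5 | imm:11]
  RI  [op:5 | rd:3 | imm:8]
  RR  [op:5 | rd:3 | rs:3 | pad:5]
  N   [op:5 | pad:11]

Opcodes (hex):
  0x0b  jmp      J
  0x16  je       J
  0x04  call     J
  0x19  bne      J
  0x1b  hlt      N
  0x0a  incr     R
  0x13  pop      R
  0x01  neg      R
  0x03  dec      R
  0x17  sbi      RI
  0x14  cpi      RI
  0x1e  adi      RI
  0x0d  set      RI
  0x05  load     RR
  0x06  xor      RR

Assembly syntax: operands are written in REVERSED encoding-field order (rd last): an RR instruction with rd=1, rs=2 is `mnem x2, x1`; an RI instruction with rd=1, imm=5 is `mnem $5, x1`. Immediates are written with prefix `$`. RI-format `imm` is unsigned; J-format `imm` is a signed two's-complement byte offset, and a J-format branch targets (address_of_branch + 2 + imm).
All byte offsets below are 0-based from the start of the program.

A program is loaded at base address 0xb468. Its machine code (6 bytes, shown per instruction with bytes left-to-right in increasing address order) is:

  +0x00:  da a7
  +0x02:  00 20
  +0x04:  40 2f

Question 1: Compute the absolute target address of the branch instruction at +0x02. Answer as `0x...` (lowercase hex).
off 0x02: read 00 20 as little → 0x2000
  op=0x2000>>11=0x4 ⇒ call (J)
  [10:0] imm=0 = $0
  target = base 0xb468 + off 0x02 + 2 + imm 0 = 0xb46c

0xb46c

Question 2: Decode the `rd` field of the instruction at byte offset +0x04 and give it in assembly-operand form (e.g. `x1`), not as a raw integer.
x7

[04] 40 2f → 0x2f40
  top 5b → 0x5 → load [RR]
  rd@[10:8]=0x7 ⇒ x7
  rs@[7:5]=0x2 ⇒ x2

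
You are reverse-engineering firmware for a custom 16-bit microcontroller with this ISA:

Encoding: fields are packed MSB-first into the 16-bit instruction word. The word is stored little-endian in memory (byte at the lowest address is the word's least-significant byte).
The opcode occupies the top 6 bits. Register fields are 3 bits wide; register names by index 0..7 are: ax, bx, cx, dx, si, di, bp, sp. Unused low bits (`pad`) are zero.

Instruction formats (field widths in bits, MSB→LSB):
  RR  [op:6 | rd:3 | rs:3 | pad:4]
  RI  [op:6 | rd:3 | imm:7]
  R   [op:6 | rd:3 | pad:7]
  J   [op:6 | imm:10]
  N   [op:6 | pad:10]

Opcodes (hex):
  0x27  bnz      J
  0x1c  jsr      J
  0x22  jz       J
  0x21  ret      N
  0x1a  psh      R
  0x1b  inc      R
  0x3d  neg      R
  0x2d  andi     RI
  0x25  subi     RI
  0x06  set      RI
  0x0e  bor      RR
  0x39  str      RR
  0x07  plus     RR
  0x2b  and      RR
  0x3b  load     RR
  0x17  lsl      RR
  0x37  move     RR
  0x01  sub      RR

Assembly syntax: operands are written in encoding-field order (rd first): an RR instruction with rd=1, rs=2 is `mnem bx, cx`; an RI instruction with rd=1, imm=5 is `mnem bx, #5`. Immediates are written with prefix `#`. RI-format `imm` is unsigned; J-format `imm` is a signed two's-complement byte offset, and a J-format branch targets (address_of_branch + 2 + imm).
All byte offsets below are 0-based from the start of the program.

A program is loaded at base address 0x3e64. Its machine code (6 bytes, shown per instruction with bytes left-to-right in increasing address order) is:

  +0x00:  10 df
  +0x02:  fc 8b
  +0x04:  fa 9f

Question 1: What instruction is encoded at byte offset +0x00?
move bp, bx

+0x00: 10 df ⇒ word 0xdf10 (little)
  top 6b → 0x37 → move [RR]
  [9:7] rd=6 = bp
  [6:4] rs=1 = bx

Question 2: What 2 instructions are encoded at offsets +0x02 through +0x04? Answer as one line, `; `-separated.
jz #-4; bnz #-6

[02] fc 8b → 0x8bfc
  top 6b → 0x22 → jz [J]
  [9:0] imm=1020 (s10→-4) = #-4
[04] fa 9f → 0x9ffa
  top 6b → 0x27 → bnz [J]
  [9:0] imm=1018 (s10→-6) = #-6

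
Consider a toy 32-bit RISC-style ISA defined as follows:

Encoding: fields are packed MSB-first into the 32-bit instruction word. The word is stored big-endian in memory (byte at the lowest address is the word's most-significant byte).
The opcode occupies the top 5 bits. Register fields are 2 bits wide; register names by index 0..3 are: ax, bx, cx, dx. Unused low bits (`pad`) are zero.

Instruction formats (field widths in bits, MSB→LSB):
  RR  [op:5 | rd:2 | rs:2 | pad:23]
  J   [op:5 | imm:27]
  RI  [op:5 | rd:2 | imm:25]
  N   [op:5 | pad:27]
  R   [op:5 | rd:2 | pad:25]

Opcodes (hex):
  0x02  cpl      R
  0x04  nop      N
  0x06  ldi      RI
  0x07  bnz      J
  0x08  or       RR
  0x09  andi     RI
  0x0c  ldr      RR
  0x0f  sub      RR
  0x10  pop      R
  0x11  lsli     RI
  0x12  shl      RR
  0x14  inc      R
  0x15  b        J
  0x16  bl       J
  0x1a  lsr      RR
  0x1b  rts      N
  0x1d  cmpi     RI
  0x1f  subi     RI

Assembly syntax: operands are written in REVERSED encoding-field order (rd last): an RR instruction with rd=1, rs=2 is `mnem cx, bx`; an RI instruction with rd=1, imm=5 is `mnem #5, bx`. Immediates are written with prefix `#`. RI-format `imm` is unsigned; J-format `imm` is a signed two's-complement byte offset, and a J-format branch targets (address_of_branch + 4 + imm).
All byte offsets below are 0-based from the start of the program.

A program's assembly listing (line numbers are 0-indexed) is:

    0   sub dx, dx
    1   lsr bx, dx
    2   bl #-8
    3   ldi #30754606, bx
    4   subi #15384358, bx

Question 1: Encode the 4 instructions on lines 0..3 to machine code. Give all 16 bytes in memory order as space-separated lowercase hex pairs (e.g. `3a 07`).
7f 80 00 00 d6 80 00 00 b7 ff ff f8 33 d5 47 2e

line 0 (sub): pack op=0xf:5|rd=3:2|rs=3:2|pad=0:23 = 0x7f800000; big→ 7f 80 00 00
line 1 (lsr): pack op=0x1a:5|rd=3:2|rs=1:2|pad=0:23 = 0xd6800000; big→ d6 80 00 00
line 2 (bl): pack op=0x16:5|imm=-8:27 = 0xb7fffff8; big→ b7 ff ff f8
line 3 (ldi): pack op=0x6:5|rd=1:2|imm=30754606:25 = 0x33d5472e; big→ 33 d5 47 2e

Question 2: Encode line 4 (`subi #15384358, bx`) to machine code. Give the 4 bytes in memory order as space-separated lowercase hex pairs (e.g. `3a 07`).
L4: subi op=0x1f:5|rd=1:2|imm=15384358:25 ⇒ 0xfaeabf26 ⇒ big fa ea bf 26

fa ea bf 26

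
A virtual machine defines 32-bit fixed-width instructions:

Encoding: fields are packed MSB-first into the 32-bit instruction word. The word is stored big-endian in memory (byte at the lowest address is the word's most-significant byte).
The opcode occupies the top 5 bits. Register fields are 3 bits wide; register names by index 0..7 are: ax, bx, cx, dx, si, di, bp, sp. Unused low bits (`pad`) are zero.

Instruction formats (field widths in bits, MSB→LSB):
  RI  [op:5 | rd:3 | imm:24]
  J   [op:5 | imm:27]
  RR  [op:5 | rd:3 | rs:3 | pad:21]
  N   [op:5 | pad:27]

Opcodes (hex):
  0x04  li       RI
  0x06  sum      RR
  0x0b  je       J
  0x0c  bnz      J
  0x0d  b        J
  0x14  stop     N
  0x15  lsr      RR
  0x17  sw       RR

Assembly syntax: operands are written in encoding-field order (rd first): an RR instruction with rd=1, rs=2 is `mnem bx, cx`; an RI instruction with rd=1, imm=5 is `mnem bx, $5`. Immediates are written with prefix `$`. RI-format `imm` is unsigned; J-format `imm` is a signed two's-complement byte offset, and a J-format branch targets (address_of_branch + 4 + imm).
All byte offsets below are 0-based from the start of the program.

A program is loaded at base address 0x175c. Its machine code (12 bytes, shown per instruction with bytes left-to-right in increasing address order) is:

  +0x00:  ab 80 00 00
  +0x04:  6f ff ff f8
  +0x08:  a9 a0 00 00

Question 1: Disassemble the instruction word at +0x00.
off 0x00: read ab 80 00 00 as big → 0xab800000
  op=0xab800000>>27=0x15 ⇒ lsr (RR)
  rd@[26:24]=0x3 ⇒ dx
  rs@[23:21]=0x4 ⇒ si

lsr dx, si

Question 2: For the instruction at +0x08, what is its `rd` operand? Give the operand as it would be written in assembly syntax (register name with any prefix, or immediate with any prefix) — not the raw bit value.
@+08  big-endian(a9 a0 00 00) = 0xa9a00000
  opcode bits[31:27]=0x15: lsr/RR
  rd@[26:24]=0x1 ⇒ bx
  rs@[23:21]=0x5 ⇒ di

bx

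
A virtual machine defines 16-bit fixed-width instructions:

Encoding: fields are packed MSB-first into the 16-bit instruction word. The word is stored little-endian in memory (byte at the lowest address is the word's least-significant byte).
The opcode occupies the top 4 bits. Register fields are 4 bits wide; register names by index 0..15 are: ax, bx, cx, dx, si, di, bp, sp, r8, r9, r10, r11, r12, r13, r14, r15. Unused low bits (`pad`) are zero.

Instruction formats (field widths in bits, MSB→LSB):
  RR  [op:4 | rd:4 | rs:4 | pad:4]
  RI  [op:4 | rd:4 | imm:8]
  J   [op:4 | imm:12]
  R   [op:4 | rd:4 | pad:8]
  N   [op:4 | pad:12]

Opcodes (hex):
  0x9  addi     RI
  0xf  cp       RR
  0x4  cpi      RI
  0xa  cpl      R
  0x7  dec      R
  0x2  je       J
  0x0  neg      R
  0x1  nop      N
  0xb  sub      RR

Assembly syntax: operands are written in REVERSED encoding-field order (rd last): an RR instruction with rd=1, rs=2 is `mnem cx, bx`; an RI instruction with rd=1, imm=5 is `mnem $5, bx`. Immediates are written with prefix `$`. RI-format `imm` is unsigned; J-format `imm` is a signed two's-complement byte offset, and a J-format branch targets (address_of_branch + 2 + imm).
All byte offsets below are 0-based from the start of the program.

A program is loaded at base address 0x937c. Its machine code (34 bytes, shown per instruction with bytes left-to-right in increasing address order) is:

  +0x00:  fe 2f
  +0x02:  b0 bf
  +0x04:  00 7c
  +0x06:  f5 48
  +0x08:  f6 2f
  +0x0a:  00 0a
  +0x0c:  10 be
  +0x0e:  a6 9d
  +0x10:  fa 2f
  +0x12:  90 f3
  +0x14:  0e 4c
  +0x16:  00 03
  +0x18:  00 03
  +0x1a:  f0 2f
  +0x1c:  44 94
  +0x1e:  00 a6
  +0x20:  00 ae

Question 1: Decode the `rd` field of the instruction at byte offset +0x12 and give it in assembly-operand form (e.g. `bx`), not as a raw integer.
[12] 90 f3 → 0xf390
  top 4b → 0xf → cp [RR]
  rd: (w>>8)&0xf=0x3 → dx
  rs: (w>>4)&0xf=0x9 → r9

dx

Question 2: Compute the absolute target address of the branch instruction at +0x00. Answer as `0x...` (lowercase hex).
0x937c

off 0x00: read fe 2f as little → 0x2ffe
  op=0x2ffe>>12=0x2 ⇒ je (J)
  [11:0] imm=4094 (s12→-2) = $-2
  target = base 0x937c + off 0x00 + 2 + imm -2 = 0x937c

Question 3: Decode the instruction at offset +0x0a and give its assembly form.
neg r10

off 0x0a: read 00 0a as little → 0x0a00
  op=0x0a00>>12=0x0 ⇒ neg (R)
  [11:8] rd=10 = r10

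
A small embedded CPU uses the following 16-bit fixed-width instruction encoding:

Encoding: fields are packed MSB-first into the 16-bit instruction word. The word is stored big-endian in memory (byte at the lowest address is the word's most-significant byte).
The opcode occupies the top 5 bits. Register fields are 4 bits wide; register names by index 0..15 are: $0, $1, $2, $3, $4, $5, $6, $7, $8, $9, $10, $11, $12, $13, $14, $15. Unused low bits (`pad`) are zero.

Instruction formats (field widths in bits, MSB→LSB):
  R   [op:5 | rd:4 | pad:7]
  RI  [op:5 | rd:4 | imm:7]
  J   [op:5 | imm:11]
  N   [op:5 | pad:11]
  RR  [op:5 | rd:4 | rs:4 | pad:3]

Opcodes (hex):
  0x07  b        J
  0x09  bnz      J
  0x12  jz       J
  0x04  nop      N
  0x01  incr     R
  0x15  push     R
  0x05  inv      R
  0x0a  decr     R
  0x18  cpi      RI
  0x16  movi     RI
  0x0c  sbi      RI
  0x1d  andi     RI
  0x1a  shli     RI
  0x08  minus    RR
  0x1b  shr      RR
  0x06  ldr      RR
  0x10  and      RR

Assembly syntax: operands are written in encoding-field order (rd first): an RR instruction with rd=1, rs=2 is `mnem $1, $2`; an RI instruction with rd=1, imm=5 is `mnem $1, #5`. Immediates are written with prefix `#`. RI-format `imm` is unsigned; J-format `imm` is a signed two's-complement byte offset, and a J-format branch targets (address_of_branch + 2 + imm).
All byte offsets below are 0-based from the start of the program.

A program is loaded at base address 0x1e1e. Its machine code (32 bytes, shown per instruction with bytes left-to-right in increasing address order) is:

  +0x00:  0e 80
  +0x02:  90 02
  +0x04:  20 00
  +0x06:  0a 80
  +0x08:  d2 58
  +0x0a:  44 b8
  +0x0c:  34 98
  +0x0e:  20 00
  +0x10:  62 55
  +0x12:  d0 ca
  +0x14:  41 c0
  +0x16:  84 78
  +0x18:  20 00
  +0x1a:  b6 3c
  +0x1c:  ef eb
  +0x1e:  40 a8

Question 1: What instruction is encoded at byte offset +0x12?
+0x12: d0 ca ⇒ word 0xd0ca (big)
  op=0xd0ca>>11=0x1a ⇒ shli (RI)
  rd@[10:7]=0x1 ⇒ $1
  imm@[6:0]=0x4a ⇒ #74

shli $1, #74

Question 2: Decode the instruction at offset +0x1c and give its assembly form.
andi $15, #107

off 0x1c: read ef eb as big → 0xefeb
  top 5b → 0x1d → andi [RI]
  rd: (w>>7)&0xf=0xf → $15
  imm: (w>>0)&0x7f=0x6b → #107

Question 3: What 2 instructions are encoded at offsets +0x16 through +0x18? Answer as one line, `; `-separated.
off 0x16: read 84 78 as big → 0x8478
  opcode bits[15:11]=0x10: and/RR
  rd@[10:7]=0x8 ⇒ $8
  rs@[6:3]=0xf ⇒ $15
off 0x18: read 20 00 as big → 0x2000
  opcode bits[15:11]=0x4: nop/N

and $8, $15; nop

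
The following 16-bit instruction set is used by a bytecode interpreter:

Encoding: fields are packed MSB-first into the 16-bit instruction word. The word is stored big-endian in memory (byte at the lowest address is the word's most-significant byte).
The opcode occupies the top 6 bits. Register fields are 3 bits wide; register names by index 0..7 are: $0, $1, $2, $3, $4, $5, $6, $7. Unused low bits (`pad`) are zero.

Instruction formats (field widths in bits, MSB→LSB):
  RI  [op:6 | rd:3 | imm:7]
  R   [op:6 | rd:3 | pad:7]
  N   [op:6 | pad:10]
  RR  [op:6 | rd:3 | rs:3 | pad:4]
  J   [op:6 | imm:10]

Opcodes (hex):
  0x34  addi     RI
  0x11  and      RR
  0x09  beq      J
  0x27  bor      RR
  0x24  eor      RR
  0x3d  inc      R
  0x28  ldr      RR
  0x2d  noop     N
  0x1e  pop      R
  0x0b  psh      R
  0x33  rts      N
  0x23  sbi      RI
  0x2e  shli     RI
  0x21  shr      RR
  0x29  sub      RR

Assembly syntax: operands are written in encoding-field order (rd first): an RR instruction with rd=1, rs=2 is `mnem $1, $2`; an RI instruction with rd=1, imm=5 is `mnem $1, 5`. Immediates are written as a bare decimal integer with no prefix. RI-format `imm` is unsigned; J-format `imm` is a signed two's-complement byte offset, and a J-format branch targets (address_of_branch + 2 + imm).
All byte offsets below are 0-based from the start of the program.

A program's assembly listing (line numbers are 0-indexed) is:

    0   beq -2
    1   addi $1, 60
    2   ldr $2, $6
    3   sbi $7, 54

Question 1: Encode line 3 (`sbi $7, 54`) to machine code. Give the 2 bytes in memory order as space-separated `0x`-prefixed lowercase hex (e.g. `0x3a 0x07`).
0x8f 0xb6

line 3 (sbi): pack op=0x23:6|rd=7:3|imm=54:7 = 0x8fb6; big→ 8f b6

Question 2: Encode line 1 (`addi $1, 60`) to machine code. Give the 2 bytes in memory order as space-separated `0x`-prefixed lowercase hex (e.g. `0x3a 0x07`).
0xd0 0xbc

L1: addi op=0x34:6|rd=1:3|imm=60:7 ⇒ 0xd0bc ⇒ big d0 bc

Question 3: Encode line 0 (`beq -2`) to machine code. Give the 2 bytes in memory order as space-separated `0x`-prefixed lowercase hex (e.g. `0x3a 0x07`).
0. beq fields op=0x9:6|imm=-2:10 → word 27feh → 27 fe

0x27 0xfe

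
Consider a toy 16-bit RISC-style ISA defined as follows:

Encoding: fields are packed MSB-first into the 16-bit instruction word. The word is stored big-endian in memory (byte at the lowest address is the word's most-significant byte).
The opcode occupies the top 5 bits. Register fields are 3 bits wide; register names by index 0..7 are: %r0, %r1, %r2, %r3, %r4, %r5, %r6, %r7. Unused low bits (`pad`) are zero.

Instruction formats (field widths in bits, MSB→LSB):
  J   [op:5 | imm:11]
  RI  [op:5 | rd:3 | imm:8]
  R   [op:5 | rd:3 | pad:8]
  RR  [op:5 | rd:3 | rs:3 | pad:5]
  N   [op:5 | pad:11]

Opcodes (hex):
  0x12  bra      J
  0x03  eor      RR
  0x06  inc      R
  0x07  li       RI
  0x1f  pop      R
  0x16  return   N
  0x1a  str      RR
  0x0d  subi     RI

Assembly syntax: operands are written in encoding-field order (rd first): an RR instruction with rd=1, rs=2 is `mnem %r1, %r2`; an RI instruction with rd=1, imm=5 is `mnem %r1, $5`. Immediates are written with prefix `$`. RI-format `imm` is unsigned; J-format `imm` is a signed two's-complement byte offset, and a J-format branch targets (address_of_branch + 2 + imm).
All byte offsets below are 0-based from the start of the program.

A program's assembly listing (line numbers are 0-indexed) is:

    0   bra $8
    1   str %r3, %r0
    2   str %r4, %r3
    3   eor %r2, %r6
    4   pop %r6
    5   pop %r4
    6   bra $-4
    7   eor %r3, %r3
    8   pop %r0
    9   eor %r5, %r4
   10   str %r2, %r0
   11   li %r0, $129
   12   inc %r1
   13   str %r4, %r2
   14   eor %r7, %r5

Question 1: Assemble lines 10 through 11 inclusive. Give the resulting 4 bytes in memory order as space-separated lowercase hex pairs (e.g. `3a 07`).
d2 00 38 81

line 10 (str): pack op=0x1a:5|rd=2:3|rs=0:3|pad=0:5 = 0xd200; big→ d2 00
line 11 (li): pack op=0x7:5|rd=0:3|imm=129:8 = 0x3881; big→ 38 81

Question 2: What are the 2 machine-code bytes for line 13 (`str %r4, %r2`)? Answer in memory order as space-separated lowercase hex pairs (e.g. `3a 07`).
13. str fields op=0x1a:5|rd=4:3|rs=2:3|pad=0:5 → word d440h → d4 40

d4 40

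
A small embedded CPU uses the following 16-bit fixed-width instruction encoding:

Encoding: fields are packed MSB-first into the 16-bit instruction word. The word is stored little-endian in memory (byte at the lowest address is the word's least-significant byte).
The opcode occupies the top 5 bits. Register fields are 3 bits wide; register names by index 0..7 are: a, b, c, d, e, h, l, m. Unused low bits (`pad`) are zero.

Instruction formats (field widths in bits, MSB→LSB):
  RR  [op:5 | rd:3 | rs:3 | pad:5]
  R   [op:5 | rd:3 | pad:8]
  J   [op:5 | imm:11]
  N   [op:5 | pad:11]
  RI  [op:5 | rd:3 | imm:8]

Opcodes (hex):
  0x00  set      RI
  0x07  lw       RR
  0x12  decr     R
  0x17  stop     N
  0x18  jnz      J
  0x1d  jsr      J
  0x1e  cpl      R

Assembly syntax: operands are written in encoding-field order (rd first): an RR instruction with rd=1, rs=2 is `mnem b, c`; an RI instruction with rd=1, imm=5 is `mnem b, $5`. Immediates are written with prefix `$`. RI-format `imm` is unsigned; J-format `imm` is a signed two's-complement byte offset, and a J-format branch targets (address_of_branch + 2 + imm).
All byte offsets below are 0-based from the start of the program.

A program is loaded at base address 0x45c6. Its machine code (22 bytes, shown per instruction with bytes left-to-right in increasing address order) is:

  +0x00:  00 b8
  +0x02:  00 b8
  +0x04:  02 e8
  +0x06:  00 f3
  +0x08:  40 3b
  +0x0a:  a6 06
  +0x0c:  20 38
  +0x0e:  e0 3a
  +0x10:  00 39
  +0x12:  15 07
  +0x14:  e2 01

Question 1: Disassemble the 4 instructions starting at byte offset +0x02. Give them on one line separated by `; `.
stop; jsr $2; cpl d; lw d, c

[02] 00 b8 → 0xb800
  op=0xb800>>11=0x17 ⇒ stop (N)
[04] 02 e8 → 0xe802
  op=0xe802>>11=0x1d ⇒ jsr (J)
  [10:0] imm=2 = $2
[06] 00 f3 → 0xf300
  op=0xf300>>11=0x1e ⇒ cpl (R)
  [10:8] rd=3 = d
[08] 40 3b → 0x3b40
  op=0x3b40>>11=0x7 ⇒ lw (RR)
  [10:8] rd=3 = d
  [7:5] rs=2 = c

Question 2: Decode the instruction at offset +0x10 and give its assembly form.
[10] 00 39 → 0x3900
  opcode bits[15:11]=0x7: lw/RR
  rd@[10:8]=0x1 ⇒ b
  rs@[7:5]=0x0 ⇒ a

lw b, a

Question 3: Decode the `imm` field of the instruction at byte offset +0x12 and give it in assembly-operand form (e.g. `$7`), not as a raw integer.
$21

+0x12: 15 07 ⇒ word 0x0715 (little)
  opcode bits[15:11]=0x0: set/RI
  [10:8] rd=7 = m
  [7:0] imm=21 = $21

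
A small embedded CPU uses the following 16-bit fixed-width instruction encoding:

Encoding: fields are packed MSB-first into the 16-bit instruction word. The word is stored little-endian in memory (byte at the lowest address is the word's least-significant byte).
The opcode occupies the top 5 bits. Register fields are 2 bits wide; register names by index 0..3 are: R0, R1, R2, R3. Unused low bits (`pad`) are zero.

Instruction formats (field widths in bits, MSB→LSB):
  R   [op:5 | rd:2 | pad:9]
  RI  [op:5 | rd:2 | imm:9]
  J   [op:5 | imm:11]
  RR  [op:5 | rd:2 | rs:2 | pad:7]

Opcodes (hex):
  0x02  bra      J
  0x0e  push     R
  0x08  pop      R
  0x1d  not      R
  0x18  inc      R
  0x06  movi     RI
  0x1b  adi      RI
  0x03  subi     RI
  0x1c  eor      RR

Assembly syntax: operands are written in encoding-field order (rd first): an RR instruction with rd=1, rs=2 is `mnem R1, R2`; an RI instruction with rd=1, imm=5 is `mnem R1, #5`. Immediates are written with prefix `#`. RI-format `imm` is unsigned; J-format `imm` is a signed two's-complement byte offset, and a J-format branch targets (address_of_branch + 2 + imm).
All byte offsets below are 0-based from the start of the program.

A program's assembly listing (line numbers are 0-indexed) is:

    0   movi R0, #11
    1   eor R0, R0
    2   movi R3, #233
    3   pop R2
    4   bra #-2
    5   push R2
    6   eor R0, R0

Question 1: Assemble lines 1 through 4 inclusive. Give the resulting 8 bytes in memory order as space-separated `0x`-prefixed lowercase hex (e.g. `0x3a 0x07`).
0x00 0xe0 0xe9 0x36 0x00 0x44 0xfe 0x17

L1: eor op=0x1c:5|rd=0:2|rs=0:2|pad=0:7 ⇒ 0xe000 ⇒ little 00 e0
L2: movi op=0x6:5|rd=3:2|imm=233:9 ⇒ 0x36e9 ⇒ little e9 36
L3: pop op=0x8:5|rd=2:2|pad=0:9 ⇒ 0x4400 ⇒ little 00 44
L4: bra op=0x2:5|imm=-2:11 ⇒ 0x17fe ⇒ little fe 17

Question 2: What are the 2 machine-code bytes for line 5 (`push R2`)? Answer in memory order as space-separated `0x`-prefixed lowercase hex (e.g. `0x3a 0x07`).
5. push fields op=0xe:5|rd=2:2|pad=0:9 → word 7400h → 00 74

0x00 0x74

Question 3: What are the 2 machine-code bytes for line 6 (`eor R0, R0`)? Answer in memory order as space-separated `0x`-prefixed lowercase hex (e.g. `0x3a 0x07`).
6. eor fields op=0x1c:5|rd=0:2|rs=0:2|pad=0:7 → word e000h → 00 e0

0x00 0xe0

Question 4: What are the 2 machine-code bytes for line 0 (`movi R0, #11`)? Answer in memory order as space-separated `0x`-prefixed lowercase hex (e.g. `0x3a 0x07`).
0x0b 0x30

L0: movi op=0x6:5|rd=0:2|imm=11:9 ⇒ 0x300b ⇒ little 0b 30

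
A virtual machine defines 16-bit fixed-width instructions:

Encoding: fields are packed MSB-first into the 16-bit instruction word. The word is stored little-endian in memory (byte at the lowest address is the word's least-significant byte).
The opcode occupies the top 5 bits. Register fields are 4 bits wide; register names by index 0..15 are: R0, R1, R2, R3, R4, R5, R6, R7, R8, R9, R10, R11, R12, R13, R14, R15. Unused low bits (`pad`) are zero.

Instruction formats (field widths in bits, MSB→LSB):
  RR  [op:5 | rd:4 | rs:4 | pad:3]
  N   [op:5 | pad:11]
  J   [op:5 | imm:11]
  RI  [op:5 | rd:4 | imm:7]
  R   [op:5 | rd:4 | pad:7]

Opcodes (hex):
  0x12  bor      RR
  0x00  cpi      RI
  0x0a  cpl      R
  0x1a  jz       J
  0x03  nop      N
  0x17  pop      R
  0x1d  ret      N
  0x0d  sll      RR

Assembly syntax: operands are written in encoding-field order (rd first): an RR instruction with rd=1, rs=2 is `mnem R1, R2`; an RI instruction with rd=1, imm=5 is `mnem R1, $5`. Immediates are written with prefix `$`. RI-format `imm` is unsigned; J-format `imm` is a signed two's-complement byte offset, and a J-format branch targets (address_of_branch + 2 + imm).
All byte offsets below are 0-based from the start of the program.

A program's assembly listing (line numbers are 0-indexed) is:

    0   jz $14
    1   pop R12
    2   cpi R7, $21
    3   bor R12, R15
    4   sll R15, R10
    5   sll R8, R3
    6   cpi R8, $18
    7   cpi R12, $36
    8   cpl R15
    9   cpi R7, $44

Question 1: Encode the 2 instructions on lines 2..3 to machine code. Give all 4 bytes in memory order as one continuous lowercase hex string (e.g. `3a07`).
line 2 (cpi): pack op=0x0:5|rd=7:4|imm=21:7 = 0x0395; little→ 95 03
line 3 (bor): pack op=0x12:5|rd=12:4|rs=15:4|pad=0:3 = 0x9678; little→ 78 96

95037896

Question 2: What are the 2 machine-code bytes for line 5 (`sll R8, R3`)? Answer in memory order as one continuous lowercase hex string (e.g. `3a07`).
186c

L5: sll op=0xd:5|rd=8:4|rs=3:4|pad=0:3 ⇒ 0x6c18 ⇒ little 18 6c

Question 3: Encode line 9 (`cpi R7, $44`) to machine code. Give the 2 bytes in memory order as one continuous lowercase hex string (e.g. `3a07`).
ac03

line 9 (cpi): pack op=0x0:5|rd=7:4|imm=44:7 = 0x03ac; little→ ac 03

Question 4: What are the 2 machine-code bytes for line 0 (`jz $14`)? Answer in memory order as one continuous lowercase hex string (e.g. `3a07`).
0ed0

line 0 (jz): pack op=0x1a:5|imm=14:11 = 0xd00e; little→ 0e d0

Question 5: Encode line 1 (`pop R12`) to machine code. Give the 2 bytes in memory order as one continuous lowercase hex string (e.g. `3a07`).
L1: pop op=0x17:5|rd=12:4|pad=0:7 ⇒ 0xbe00 ⇒ little 00 be

00be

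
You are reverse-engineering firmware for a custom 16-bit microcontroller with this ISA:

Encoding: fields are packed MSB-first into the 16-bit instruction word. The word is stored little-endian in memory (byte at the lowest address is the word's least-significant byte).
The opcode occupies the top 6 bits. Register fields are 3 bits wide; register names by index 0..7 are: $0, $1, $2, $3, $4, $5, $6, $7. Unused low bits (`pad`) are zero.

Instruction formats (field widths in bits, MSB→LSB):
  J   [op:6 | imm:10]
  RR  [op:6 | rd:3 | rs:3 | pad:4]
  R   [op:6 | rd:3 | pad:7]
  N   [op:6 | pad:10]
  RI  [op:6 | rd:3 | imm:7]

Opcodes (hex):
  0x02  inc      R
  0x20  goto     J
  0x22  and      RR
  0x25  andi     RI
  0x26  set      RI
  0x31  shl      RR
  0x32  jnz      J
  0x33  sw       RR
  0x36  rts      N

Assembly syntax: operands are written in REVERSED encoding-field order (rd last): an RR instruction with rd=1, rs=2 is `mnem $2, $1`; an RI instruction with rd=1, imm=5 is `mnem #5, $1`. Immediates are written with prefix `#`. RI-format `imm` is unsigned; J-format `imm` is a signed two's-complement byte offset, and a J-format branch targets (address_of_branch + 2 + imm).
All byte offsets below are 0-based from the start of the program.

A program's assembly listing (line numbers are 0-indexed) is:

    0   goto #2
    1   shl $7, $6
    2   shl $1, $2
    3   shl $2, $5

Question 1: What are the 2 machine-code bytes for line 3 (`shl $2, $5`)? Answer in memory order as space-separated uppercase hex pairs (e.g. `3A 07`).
line 3 (shl): pack op=0x31:6|rd=5:3|rs=2:3|pad=0:4 = 0xc6a0; little→ a0 c6

A0 C6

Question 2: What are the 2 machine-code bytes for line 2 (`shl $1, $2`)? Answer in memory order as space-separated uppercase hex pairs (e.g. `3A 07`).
2. shl fields op=0x31:6|rd=2:3|rs=1:3|pad=0:4 → word c510h → 10 c5

10 C5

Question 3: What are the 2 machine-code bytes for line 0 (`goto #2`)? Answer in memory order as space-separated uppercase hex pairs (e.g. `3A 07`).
02 80

0. goto fields op=0x20:6|imm=2:10 → word 8002h → 02 80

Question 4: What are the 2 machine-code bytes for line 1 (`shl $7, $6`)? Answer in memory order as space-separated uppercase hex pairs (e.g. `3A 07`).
line 1 (shl): pack op=0x31:6|rd=6:3|rs=7:3|pad=0:4 = 0xc770; little→ 70 c7

70 C7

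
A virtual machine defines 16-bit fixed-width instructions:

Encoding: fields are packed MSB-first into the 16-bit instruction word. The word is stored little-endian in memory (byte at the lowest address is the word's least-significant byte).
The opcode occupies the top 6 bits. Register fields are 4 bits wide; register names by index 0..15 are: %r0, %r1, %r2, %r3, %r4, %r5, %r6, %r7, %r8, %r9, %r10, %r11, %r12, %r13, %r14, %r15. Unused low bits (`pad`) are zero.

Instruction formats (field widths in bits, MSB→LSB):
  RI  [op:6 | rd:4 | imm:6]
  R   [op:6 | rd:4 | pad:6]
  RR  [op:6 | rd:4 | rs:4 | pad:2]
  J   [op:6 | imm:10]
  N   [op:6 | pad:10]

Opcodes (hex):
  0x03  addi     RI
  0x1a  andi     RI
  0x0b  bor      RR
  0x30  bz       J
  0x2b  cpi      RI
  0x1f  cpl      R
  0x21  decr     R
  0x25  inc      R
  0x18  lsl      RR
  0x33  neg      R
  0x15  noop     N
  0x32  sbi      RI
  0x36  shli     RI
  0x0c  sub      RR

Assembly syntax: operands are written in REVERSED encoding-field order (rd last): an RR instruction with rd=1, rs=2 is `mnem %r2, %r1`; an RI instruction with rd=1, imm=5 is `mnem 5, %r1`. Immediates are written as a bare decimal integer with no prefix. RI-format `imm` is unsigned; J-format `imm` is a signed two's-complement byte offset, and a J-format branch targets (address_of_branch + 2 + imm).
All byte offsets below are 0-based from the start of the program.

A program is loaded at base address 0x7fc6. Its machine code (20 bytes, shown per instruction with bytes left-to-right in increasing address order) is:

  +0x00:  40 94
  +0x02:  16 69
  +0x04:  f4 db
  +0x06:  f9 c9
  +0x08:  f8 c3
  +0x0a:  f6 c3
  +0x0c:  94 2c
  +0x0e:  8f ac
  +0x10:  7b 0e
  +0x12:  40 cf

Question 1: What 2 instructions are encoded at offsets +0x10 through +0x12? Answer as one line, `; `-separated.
+0x10: 7b 0e ⇒ word 0x0e7b (little)
  top 6b → 0x3 → addi [RI]
  [9:6] rd=9 = %r9
  [5:0] imm=59 = 59
+0x12: 40 cf ⇒ word 0xcf40 (little)
  top 6b → 0x33 → neg [R]
  [9:6] rd=13 = %r13

addi 59, %r9; neg %r13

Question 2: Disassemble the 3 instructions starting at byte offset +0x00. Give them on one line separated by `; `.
@+00  little-endian(40 94) = 0x9440
  top 6b → 0x25 → inc [R]
  rd: (w>>6)&0xf=0x1 → %r1
@+02  little-endian(16 69) = 0x6916
  top 6b → 0x1a → andi [RI]
  rd: (w>>6)&0xf=0x4 → %r4
  imm: (w>>0)&0x3f=0x16 → 22
@+04  little-endian(f4 db) = 0xdbf4
  top 6b → 0x36 → shli [RI]
  rd: (w>>6)&0xf=0xf → %r15
  imm: (w>>0)&0x3f=0x34 → 52

inc %r1; andi 22, %r4; shli 52, %r15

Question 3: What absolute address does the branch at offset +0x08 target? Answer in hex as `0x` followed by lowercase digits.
@+08  little-endian(f8 c3) = 0xc3f8
  opcode bits[15:10]=0x30: bz/J
  [9:0] imm=1016 (s10→-8) = -8
  target = base 0x7fc6 + off 0x08 + 2 + imm -8 = 0x7fc8

0x7fc8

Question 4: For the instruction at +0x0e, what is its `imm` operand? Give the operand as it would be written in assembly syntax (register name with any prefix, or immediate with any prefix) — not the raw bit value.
@+0e  little-endian(8f ac) = 0xac8f
  top 6b → 0x2b → cpi [RI]
  [9:6] rd=2 = %r2
  [5:0] imm=15 = 15

15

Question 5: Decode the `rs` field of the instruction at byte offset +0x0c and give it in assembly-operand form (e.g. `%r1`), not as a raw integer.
%r5

@+0c  little-endian(94 2c) = 0x2c94
  top 6b → 0xb → bor [RR]
  rd: (w>>6)&0xf=0x2 → %r2
  rs: (w>>2)&0xf=0x5 → %r5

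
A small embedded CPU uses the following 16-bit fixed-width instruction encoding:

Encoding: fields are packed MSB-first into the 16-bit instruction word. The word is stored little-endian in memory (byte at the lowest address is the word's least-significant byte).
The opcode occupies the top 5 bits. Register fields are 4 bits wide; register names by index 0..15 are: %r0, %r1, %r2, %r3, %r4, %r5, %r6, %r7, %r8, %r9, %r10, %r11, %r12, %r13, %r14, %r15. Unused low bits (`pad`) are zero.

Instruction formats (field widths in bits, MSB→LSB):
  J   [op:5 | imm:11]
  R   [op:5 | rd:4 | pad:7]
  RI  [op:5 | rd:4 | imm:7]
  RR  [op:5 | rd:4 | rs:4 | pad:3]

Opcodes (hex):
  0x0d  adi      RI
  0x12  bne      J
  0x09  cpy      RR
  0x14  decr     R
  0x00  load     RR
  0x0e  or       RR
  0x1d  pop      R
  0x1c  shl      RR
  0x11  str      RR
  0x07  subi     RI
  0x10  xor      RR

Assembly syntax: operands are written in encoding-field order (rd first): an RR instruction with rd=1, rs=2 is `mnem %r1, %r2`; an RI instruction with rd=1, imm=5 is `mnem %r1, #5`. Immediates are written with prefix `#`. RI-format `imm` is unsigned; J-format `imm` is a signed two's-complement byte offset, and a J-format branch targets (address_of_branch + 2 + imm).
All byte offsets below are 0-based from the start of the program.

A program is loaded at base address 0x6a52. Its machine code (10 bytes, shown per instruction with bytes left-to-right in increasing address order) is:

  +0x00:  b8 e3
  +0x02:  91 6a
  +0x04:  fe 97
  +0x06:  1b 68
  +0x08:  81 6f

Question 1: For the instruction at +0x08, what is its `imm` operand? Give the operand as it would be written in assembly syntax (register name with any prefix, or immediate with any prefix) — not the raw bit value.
[08] 81 6f → 0x6f81
  top 5b → 0xd → adi [RI]
  rd@[10:7]=0xf ⇒ %r15
  imm@[6:0]=0x1 ⇒ #1

#1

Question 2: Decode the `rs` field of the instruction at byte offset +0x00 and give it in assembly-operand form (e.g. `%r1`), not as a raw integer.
%r7

[00] b8 e3 → 0xe3b8
  op=0xe3b8>>11=0x1c ⇒ shl (RR)
  rd@[10:7]=0x7 ⇒ %r7
  rs@[6:3]=0x7 ⇒ %r7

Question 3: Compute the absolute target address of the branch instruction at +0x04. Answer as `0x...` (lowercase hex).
off 0x04: read fe 97 as little → 0x97fe
  op=0x97fe>>11=0x12 ⇒ bne (J)
  imm: (w>>0)&0x7ff=0x7fe (s11→-2) → #-2
  target = base 0x6a52 + off 0x04 + 2 + imm -2 = 0x6a56

0x6a56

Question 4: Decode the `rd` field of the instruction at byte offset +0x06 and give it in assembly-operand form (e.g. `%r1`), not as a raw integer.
%r0

off 0x06: read 1b 68 as little → 0x681b
  opcode bits[15:11]=0xd: adi/RI
  rd@[10:7]=0x0 ⇒ %r0
  imm@[6:0]=0x1b ⇒ #27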